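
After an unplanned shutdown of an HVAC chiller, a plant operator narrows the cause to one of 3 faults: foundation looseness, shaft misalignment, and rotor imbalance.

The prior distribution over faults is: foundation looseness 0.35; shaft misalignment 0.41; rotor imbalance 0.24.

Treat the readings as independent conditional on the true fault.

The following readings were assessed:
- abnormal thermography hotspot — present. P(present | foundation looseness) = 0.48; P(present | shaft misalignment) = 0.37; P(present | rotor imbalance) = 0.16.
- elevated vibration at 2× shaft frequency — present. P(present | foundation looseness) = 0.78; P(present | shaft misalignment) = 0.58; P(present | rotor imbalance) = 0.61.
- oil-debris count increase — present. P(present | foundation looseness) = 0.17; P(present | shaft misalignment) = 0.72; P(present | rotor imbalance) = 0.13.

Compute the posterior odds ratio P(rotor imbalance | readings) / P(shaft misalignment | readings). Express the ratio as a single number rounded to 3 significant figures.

0.0481

Unnormalized posterior weight (prior times the reading likelihoods) for each of the two hypotheses:
  rotor imbalance: 0.24 × 0.16 × 0.61 × 0.13 = 0.0030451
  shaft misalignment: 0.41 × 0.37 × 0.58 × 0.72 = 0.06335
Odds(rotor imbalance : shaft misalignment) = 0.0030451 / 0.06335 ≈ 0.0481.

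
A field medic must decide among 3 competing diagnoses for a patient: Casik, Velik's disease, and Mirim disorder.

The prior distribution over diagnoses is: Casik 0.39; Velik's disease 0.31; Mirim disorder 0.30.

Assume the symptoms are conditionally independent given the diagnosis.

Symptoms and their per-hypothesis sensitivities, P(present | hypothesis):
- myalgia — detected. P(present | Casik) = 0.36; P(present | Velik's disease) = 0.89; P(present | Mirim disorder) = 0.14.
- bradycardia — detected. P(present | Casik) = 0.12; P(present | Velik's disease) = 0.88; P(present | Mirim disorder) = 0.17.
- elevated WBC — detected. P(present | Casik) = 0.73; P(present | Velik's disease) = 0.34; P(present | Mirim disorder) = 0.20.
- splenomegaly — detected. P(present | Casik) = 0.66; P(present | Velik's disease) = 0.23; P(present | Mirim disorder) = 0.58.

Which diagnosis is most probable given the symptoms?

Velik's disease

For each hypothesis, the unnormalized posterior weight is prior × product of the symptom likelihoods:
  Casik: 0.39 × 0.36 × 0.12 × 0.73 × 0.66 = 0.0081174
  Velik's disease: 0.31 × 0.89 × 0.88 × 0.34 × 0.23 = 0.018986
  Mirim disorder: 0.30 × 0.14 × 0.17 × 0.20 × 0.58 = 0.00082824
Normalizing constant Z = 0.0081174 + 0.018986 + 0.00082824 = 0.027932.
P(Casik | evidence) ≈ 0.0081174 / 0.027932 ≈ 0.291
P(Velik's disease | evidence) ≈ 0.018986 / 0.027932 ≈ 0.680
P(Mirim disorder | evidence) ≈ 0.00082824 / 0.027932 ≈ 0.030
The largest is 0.680, so Velik's disease is most probable.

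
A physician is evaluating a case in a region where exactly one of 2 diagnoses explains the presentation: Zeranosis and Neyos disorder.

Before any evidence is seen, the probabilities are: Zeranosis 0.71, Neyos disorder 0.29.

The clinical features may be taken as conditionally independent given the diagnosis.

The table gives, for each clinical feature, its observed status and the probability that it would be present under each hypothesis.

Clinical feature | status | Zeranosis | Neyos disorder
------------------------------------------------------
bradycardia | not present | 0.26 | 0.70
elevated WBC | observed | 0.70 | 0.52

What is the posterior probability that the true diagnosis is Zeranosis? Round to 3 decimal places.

0.890

Multiply each prior by the joint likelihood of the clinical feature pattern (using 1 − P(present | H) for each absent clinical feature):
  Zeranosis: 0.71 × (1 − 0.26) × 0.70 = 0.36778
  Neyos disorder: 0.29 × (1 − 0.70) × 0.52 = 0.04524
Marginal likelihood of the evidence = 0.41302.
P(Zeranosis | evidence) = 0.36778 / 0.41302 ≈ 0.890.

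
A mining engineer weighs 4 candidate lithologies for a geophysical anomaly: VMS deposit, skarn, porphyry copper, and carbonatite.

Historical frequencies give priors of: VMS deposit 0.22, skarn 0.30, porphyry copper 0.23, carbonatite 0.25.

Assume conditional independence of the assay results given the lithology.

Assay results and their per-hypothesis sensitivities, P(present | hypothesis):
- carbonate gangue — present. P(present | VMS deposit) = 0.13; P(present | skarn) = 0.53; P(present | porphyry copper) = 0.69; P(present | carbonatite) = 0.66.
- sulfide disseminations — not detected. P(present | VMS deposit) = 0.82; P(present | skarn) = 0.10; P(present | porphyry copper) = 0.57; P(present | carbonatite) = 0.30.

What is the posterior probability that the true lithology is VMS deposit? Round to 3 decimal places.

By Bayes' rule with conditional independence, the unnormalized weight for each hypothesis is prior × ∏ likelihoods (using 1 − P(present | H) for each absent assay result):
  VMS deposit: 0.22 × 0.13 × (1 − 0.82) = 0.005148
  skarn: 0.30 × 0.53 × (1 − 0.10) = 0.1431
  porphyry copper: 0.23 × 0.69 × (1 − 0.57) = 0.068241
  carbonatite: 0.25 × 0.66 × (1 − 0.30) = 0.1155
Marginal likelihood of the evidence = 0.33199.
P(VMS deposit | evidence) = 0.005148 / 0.33199 ≈ 0.016.

0.016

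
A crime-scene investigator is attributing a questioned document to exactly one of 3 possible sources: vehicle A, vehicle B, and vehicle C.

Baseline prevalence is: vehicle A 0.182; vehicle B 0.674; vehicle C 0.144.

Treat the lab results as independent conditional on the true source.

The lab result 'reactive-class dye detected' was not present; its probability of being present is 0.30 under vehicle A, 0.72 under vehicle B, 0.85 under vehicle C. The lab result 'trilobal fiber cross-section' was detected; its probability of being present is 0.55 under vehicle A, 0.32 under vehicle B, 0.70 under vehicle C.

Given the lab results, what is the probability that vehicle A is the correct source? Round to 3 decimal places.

0.481

By Bayes' rule with conditional independence, the unnormalized weight for each hypothesis is prior × ∏ likelihoods (using 1 − P(present | H) for each absent lab result):
  vehicle A: 0.182 × (1 − 0.30) × 0.55 = 0.07007
  vehicle B: 0.674 × (1 − 0.72) × 0.32 = 0.06039
  vehicle C: 0.144 × (1 − 0.85) × 0.70 = 0.01512
Marginal likelihood of the evidence = 0.14558.
P(vehicle A | evidence) = 0.07007 / 0.14558 ≈ 0.481.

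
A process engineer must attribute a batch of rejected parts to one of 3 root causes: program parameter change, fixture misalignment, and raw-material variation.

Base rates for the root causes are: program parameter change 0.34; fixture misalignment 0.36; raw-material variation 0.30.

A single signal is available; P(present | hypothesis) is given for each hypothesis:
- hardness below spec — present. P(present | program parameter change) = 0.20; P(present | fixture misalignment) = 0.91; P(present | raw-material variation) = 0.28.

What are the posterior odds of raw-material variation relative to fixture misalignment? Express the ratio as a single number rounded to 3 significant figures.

The normalizing constant cancels in an odds ratio, so compute prior × likelihood for the two hypotheses only:
  raw-material variation: 0.30 × 0.28 = 0.084
  fixture misalignment: 0.36 × 0.91 = 0.3276
Posterior odds = 0.084 / 0.3276 ≈ 0.256.

0.256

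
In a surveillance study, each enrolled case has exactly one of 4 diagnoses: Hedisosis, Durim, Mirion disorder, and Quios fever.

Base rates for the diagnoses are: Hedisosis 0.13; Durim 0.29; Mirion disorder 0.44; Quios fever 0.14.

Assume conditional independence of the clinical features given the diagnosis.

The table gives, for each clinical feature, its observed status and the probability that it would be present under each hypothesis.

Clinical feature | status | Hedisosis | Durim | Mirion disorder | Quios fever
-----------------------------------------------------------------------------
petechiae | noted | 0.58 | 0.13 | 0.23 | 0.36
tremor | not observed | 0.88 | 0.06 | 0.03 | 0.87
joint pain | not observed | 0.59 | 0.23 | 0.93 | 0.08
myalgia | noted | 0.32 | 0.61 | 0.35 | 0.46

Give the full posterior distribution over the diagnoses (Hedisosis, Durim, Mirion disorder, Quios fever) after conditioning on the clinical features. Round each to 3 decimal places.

By Bayes' rule with conditional independence, the unnormalized weight for each hypothesis is prior × ∏ likelihoods (using 1 − P(present | H) for each absent clinical feature):
  Hedisosis: 0.13 × 0.58 × (1 − 0.88) × (1 − 0.59) × 0.32 = 0.0011871
  Durim: 0.29 × 0.13 × (1 − 0.06) × (1 − 0.23) × 0.61 = 0.016645
  Mirion disorder: 0.44 × 0.23 × (1 − 0.03) × (1 − 0.93) × 0.35 = 0.002405
  Quios fever: 0.14 × 0.36 × (1 − 0.87) × (1 − 0.08) × 0.46 = 0.0027728
Marginal likelihood of the evidence = 0.02301.
P(Hedisosis | evidence) = 0.0011871 / 0.02301 ≈ 0.052
P(Durim | evidence) = 0.016645 / 0.02301 ≈ 0.723
P(Mirion disorder | evidence) = 0.002405 / 0.02301 ≈ 0.105
P(Quios fever | evidence) = 0.0027728 / 0.02301 ≈ 0.121

0.052, 0.723, 0.105, 0.121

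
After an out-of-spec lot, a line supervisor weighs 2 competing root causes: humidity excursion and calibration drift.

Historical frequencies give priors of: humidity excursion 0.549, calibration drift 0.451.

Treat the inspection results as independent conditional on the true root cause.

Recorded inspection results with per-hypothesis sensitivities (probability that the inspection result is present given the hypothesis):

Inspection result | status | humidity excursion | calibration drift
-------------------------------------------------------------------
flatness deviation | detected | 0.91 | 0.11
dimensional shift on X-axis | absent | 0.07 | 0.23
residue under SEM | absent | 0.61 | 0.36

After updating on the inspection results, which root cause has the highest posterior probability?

humidity excursion

By Bayes' rule with conditional independence, the unnormalized weight for each hypothesis is prior × ∏ likelihoods (using 1 − P(present | H) for each absent inspection result):
  humidity excursion: 0.549 × 0.91 × (1 − 0.07) × (1 − 0.61) = 0.1812
  calibration drift: 0.451 × 0.11 × (1 − 0.23) × (1 − 0.36) = 0.024448
The unnormalized weights sum to 0.20565.
P(humidity excursion | evidence) ≈ 0.1812 / 0.20565 ≈ 0.881
P(calibration drift | evidence) ≈ 0.024448 / 0.20565 ≈ 0.119
The largest is 0.881, so humidity excursion is most probable.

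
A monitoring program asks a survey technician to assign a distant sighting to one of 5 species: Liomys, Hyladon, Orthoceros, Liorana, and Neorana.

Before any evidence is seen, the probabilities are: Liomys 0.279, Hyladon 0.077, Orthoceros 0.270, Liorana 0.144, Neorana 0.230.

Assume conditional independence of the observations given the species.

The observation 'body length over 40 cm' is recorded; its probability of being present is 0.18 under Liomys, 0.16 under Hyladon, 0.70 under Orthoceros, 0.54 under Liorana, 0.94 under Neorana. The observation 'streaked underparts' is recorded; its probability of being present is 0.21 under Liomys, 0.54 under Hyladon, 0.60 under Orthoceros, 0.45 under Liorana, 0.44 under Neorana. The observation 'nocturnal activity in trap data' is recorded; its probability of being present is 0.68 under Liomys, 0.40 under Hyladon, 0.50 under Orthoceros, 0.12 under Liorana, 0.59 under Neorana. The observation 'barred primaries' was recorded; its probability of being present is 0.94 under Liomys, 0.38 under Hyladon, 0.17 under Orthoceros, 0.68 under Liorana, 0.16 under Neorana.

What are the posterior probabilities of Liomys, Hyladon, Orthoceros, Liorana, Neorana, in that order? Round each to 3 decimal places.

By Bayes' rule with conditional independence, the unnormalized weight for each hypothesis is prior × ∏ likelihoods:
  Liomys: 0.279 × 0.18 × 0.21 × 0.68 × 0.94 = 0.0067411
  Hyladon: 0.077 × 0.16 × 0.54 × 0.40 × 0.38 = 0.0010112
  Orthoceros: 0.270 × 0.70 × 0.60 × 0.50 × 0.17 = 0.009639
  Liorana: 0.144 × 0.54 × 0.45 × 0.12 × 0.68 = 0.0028553
  Neorana: 0.230 × 0.94 × 0.44 × 0.59 × 0.16 = 0.0089801
Normalizing constant Z = 0.0067411 + 0.0010112 + 0.009639 + 0.0028553 + 0.0089801 = 0.029227.
P(Liomys | evidence) = 0.0067411 / 0.029227 ≈ 0.231
P(Hyladon | evidence) = 0.0010112 / 0.029227 ≈ 0.035
P(Orthoceros | evidence) = 0.009639 / 0.029227 ≈ 0.330
P(Liorana | evidence) = 0.0028553 / 0.029227 ≈ 0.098
P(Neorana | evidence) = 0.0089801 / 0.029227 ≈ 0.307

0.231, 0.035, 0.330, 0.098, 0.307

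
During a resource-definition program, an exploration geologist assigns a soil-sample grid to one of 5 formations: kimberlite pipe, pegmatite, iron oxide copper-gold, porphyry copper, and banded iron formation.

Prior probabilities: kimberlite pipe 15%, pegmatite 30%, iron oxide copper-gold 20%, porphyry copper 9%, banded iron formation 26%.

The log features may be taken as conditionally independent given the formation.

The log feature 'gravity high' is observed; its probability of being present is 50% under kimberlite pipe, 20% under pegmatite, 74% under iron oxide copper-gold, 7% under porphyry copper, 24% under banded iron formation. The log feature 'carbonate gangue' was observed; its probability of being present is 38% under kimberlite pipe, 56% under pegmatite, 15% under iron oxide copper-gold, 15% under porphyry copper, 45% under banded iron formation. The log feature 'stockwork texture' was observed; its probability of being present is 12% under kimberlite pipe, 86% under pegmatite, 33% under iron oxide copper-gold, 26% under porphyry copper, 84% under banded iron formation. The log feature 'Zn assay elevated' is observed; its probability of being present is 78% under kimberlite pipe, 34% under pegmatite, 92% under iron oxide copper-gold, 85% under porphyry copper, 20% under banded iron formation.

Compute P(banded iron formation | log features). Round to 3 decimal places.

0.195

Multiply each prior by the joint likelihood of the log feature pattern:
  kimberlite pipe: 0.15 × 0.50 × 0.38 × 0.12 × 0.78 = 0.0026676
  pegmatite: 0.30 × 0.20 × 0.56 × 0.86 × 0.34 = 0.0098246
  iron oxide copper-gold: 0.20 × 0.74 × 0.15 × 0.33 × 0.92 = 0.0067399
  porphyry copper: 0.09 × 0.07 × 0.15 × 0.26 × 0.85 = 0.00020885
  banded iron formation: 0.26 × 0.24 × 0.45 × 0.84 × 0.20 = 0.0047174
Normalizing constant Z = 0.0026676 + 0.0098246 + 0.0067399 + 0.00020885 + 0.0047174 = 0.024158.
P(banded iron formation | evidence) = 0.0047174 / 0.024158 ≈ 0.195.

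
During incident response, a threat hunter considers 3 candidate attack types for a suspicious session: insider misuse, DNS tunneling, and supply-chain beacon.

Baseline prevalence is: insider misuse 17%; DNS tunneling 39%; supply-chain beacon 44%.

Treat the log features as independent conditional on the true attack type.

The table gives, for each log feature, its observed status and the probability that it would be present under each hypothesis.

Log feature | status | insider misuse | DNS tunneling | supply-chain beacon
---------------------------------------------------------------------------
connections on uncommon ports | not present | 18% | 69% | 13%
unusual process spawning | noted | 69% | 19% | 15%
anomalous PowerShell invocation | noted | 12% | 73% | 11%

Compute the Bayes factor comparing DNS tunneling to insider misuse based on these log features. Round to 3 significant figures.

The Bayes factor is the ratio of the joint likelihoods of the log feature pattern under the two hypotheses (using 1 − P(present | H) for each absent log feature).
  DNS tunneling: (1 − 0.69) × 0.19 × 0.73 = 0.042997
  insider misuse: (1 − 0.18) × 0.69 × 0.12 = 0.067896
Bayes factor = 0.042997 / 0.067896 ≈ 0.633

0.633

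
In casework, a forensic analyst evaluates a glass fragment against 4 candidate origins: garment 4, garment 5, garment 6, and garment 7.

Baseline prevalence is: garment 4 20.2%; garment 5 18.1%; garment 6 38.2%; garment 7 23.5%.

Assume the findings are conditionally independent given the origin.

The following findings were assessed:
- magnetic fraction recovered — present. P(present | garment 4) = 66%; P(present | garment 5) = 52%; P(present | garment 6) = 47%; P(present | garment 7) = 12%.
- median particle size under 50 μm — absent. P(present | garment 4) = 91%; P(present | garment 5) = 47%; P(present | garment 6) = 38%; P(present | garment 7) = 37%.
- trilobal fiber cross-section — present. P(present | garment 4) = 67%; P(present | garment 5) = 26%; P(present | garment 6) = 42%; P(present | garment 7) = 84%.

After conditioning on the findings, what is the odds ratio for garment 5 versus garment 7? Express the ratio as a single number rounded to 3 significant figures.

0.869

The normalizing constant cancels in an odds ratio, so compute prior × likelihood for the two hypotheses only (using 1 − P(present | H) for each absent finding):
  garment 5: 0.181 × 0.52 × (1 − 0.47) × 0.26 = 0.01297
  garment 7: 0.235 × 0.12 × (1 − 0.37) × 0.84 = 0.014923
Posterior odds = 0.01297 / 0.014923 ≈ 0.869.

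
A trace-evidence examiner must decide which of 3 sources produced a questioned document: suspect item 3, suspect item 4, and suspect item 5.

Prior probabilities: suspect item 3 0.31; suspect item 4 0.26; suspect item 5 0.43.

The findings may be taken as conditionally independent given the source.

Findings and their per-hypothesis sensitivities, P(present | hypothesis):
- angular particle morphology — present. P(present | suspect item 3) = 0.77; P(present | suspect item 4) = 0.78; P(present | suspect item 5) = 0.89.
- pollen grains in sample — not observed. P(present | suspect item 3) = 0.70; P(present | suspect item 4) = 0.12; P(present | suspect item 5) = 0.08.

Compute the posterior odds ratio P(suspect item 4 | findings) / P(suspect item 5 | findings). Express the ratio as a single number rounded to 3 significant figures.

0.507

Posterior odds equal prior odds times the likelihood ratio; only the two competing hypotheses matter (using 1 − P(present | H) for each absent finding).
  suspect item 4: 0.26 × 0.78 × (1 − 0.12) = 0.17846
  suspect item 5: 0.43 × 0.89 × (1 − 0.08) = 0.35208
Posterior odds = 0.17846 / 0.35208 ≈ 0.507.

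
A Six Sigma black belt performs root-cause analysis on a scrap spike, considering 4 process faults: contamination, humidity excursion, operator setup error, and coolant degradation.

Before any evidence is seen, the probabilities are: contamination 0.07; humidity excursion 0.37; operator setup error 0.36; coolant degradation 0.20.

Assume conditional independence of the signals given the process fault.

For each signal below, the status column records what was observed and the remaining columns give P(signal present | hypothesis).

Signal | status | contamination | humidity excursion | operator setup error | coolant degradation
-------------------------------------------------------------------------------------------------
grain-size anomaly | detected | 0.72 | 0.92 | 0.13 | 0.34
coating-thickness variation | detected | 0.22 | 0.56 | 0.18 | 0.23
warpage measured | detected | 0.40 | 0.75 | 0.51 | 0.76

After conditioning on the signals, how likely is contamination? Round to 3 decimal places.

Multiply each prior by the joint likelihood of the signal pattern:
  contamination: 0.07 × 0.72 × 0.22 × 0.40 = 0.0044352
  humidity excursion: 0.37 × 0.92 × 0.56 × 0.75 = 0.14297
  operator setup error: 0.36 × 0.13 × 0.18 × 0.51 = 0.0042962
  coolant degradation: 0.20 × 0.34 × 0.23 × 0.76 = 0.011886
The unnormalized weights sum to 0.16359.
P(contamination | evidence) = 0.0044352 / 0.16359 ≈ 0.027.

0.027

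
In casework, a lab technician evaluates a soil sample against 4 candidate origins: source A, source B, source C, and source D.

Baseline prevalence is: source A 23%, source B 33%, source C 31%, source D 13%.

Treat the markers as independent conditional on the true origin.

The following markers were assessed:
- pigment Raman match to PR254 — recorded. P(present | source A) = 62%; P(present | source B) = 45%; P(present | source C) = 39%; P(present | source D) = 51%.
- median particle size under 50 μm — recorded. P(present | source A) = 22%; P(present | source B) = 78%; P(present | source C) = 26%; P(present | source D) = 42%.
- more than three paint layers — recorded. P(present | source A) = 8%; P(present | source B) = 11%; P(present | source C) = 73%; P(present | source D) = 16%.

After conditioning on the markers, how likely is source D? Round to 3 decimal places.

0.104

By Bayes' rule with conditional independence, the unnormalized weight for each hypothesis is prior × ∏ likelihoods:
  source A: 0.23 × 0.62 × 0.22 × 0.08 = 0.0025098
  source B: 0.33 × 0.45 × 0.78 × 0.11 = 0.012741
  source C: 0.31 × 0.39 × 0.26 × 0.73 = 0.022947
  source D: 0.13 × 0.51 × 0.42 × 0.16 = 0.0044554
Marginal likelihood of the evidence = 0.042653.
P(source D | evidence) = 0.0044554 / 0.042653 ≈ 0.104.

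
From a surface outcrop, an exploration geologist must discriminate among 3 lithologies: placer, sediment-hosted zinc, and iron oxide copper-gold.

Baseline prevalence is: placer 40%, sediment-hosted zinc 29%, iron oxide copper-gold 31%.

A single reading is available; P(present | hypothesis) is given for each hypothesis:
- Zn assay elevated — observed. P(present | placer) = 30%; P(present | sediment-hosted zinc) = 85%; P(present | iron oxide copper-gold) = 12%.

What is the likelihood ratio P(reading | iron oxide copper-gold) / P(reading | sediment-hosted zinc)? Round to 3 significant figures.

Likelihood of this reading under each hypothesis:
  iron oxide copper-gold: 0.12
  sediment-hosted zinc: 0.85
Bayes factor = 0.12 / 0.85 ≈ 0.141

0.141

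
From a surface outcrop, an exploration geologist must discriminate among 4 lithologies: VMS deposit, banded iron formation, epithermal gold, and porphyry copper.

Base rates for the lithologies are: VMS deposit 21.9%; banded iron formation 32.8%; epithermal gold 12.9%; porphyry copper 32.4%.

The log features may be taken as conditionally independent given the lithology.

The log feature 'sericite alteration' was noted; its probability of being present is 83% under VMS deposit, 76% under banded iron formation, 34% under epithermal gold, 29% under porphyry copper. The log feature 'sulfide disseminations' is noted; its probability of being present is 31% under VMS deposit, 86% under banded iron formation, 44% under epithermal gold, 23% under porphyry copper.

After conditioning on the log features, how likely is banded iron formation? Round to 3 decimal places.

0.688

Multiply each prior by the joint likelihood of the log feature pattern:
  VMS deposit: 0.219 × 0.83 × 0.31 = 0.056349
  banded iron formation: 0.328 × 0.76 × 0.86 = 0.21438
  epithermal gold: 0.129 × 0.34 × 0.44 = 0.019298
  porphyry copper: 0.324 × 0.29 × 0.23 = 0.021611
Normalizing constant Z = 0.056349 + 0.21438 + 0.019298 + 0.021611 = 0.31164.
P(banded iron formation | evidence) = 0.21438 / 0.31164 ≈ 0.688.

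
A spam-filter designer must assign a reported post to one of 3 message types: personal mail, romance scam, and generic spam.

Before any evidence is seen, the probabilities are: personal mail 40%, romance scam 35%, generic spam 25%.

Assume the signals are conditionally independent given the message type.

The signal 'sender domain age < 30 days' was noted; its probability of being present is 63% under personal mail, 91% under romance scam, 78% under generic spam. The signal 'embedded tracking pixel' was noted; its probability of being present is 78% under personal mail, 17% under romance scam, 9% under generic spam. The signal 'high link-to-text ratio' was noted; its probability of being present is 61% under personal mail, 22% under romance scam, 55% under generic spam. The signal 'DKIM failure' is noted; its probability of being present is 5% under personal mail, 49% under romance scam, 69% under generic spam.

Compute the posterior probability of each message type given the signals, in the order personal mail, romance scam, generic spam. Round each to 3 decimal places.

0.324, 0.316, 0.360

For each hypothesis, the unnormalized posterior weight is prior × product of the signal likelihoods:
  personal mail: 0.40 × 0.63 × 0.78 × 0.61 × 0.05 = 0.0059951
  romance scam: 0.35 × 0.91 × 0.17 × 0.22 × 0.49 = 0.0058368
  generic spam: 0.25 × 0.78 × 0.09 × 0.55 × 0.69 = 0.0066602
The unnormalized weights sum to 0.018492.
P(personal mail | evidence) = 0.0059951 / 0.018492 ≈ 0.324
P(romance scam | evidence) = 0.0058368 / 0.018492 ≈ 0.316
P(generic spam | evidence) = 0.0066602 / 0.018492 ≈ 0.360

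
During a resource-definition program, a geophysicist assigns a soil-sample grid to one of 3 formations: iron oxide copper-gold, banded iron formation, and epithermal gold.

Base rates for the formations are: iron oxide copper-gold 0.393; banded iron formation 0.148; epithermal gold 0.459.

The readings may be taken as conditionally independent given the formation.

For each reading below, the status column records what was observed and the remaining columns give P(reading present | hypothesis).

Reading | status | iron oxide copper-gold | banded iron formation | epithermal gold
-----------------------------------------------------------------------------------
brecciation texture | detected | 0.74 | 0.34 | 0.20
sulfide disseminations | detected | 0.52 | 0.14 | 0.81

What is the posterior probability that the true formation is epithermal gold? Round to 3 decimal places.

0.320

Multiply each prior by the joint likelihood of the reading pattern:
  iron oxide copper-gold: 0.393 × 0.74 × 0.52 = 0.15123
  banded iron formation: 0.148 × 0.34 × 0.14 = 0.0070448
  epithermal gold: 0.459 × 0.20 × 0.81 = 0.074358
The unnormalized weights sum to 0.23263.
P(epithermal gold | evidence) = 0.074358 / 0.23263 ≈ 0.320.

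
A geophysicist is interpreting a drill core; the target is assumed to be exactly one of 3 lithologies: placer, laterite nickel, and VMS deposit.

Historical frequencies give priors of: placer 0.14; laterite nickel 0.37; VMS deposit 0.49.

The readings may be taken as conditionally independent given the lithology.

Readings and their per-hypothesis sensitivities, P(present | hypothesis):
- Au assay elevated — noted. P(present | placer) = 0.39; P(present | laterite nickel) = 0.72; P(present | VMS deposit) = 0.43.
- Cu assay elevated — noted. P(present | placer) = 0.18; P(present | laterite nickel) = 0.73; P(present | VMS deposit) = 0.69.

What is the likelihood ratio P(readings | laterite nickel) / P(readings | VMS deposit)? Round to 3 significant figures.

1.77

Take the product of per-reading likelihoods under each hypothesis, then divide.
  laterite nickel: 0.72 × 0.73 = 0.5256
  VMS deposit: 0.43 × 0.69 = 0.2967
Bayes factor = 0.5256 / 0.2967 ≈ 1.77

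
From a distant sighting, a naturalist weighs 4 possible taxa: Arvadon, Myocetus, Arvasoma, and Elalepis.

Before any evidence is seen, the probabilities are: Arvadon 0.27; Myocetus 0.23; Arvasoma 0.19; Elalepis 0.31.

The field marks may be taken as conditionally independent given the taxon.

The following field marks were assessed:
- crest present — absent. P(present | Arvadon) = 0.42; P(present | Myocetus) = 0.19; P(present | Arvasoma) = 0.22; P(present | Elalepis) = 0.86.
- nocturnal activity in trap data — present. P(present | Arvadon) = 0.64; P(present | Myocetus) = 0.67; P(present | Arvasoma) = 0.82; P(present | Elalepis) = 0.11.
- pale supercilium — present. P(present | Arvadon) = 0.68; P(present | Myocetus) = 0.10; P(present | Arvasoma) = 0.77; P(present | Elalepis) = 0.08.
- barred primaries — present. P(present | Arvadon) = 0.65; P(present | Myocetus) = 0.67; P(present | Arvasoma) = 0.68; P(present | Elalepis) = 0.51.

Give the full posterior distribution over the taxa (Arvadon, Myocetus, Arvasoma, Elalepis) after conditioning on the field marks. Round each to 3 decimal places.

Multiply each prior by the joint likelihood of the field mark pattern (using 1 − P(present | H) for each absent field mark):
  Arvadon: 0.27 × (1 − 0.42) × 0.64 × 0.68 × 0.65 = 0.044299
  Myocetus: 0.23 × (1 − 0.19) × 0.67 × 0.10 × 0.67 = 0.008363
  Arvasoma: 0.19 × (1 − 0.22) × 0.82 × 0.77 × 0.68 = 0.06363
  Elalepis: 0.31 × (1 − 0.86) × 0.11 × 0.08 × 0.51 = 0.00019478
Marginal likelihood of the evidence = 0.11649.
P(Arvadon | evidence) = 0.044299 / 0.11649 ≈ 0.380
P(Myocetus | evidence) = 0.008363 / 0.11649 ≈ 0.072
P(Arvasoma | evidence) = 0.06363 / 0.11649 ≈ 0.546
P(Elalepis | evidence) = 0.00019478 / 0.11649 ≈ 0.002

0.380, 0.072, 0.546, 0.002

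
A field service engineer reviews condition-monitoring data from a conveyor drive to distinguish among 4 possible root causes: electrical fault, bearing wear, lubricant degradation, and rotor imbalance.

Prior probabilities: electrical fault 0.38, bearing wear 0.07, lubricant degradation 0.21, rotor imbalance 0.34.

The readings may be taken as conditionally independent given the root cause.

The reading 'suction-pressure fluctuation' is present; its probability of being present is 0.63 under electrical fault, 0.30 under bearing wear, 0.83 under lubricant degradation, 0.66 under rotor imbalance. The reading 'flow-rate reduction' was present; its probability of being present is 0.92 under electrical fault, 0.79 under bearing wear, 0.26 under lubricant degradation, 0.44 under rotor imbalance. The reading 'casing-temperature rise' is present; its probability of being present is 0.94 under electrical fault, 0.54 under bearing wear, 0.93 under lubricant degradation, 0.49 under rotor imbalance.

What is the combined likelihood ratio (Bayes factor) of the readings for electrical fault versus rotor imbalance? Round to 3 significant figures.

Take the product of per-reading likelihoods under each hypothesis, then divide.
  electrical fault: 0.63 × 0.92 × 0.94 = 0.54482
  rotor imbalance: 0.66 × 0.44 × 0.49 = 0.1423
Bayes factor = 0.54482 / 0.1423 ≈ 3.83

3.83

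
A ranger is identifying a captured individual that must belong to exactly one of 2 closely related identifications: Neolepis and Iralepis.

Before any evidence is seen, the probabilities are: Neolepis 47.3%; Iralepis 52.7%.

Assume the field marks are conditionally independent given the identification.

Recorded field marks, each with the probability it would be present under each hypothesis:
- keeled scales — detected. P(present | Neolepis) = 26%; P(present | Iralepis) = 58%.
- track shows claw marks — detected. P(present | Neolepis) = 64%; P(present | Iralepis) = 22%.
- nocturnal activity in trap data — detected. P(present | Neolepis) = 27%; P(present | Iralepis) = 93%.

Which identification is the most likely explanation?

Iralepis

For each hypothesis, the unnormalized posterior weight is prior × product of the field mark likelihoods:
  Neolepis: 0.473 × 0.26 × 0.64 × 0.27 = 0.021251
  Iralepis: 0.527 × 0.58 × 0.22 × 0.93 = 0.062538
The unnormalized weights sum to 0.083789.
P(Neolepis | evidence) ≈ 0.021251 / 0.083789 ≈ 0.254
P(Iralepis | evidence) ≈ 0.062538 / 0.083789 ≈ 0.746
The largest is 0.746, so Iralepis is most probable.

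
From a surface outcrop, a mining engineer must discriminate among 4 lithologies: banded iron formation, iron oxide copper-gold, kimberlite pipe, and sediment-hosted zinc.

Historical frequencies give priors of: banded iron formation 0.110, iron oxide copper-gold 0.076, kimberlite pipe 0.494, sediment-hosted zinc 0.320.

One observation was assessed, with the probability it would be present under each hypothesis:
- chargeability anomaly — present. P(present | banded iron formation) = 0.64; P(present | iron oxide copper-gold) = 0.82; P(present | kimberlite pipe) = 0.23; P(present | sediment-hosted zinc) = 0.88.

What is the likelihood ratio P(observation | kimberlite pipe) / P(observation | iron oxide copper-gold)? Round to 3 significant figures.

Likelihood of this observation under each hypothesis:
  kimberlite pipe: 0.23
  iron oxide copper-gold: 0.82
Bayes factor = 0.23 / 0.82 ≈ 0.280

0.280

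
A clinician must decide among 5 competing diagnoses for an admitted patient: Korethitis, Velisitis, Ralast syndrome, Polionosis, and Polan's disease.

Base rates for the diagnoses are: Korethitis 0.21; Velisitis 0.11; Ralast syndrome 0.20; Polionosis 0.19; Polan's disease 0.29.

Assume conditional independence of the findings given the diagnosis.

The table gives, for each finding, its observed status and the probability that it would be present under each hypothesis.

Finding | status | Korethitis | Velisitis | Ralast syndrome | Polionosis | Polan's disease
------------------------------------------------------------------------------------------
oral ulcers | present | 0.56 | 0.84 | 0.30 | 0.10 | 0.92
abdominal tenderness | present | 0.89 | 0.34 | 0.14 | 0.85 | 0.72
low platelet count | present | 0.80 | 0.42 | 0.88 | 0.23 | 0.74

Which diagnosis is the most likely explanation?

Polan's disease

Multiply each prior by the joint likelihood of the evidence pattern:
  Korethitis: 0.21 × 0.56 × 0.89 × 0.80 = 0.083731
  Velisitis: 0.11 × 0.84 × 0.34 × 0.42 = 0.013195
  Ralast syndrome: 0.20 × 0.30 × 0.14 × 0.88 = 0.007392
  Polionosis: 0.19 × 0.10 × 0.85 × 0.23 = 0.0037145
  Polan's disease: 0.29 × 0.92 × 0.72 × 0.74 = 0.14215
Normalizing constant Z = 0.083731 + 0.013195 + 0.007392 + 0.0037145 + 0.14215 = 0.25018.
P(Korethitis | evidence) ≈ 0.083731 / 0.25018 ≈ 0.335
P(Velisitis | evidence) ≈ 0.013195 / 0.25018 ≈ 0.053
P(Ralast syndrome | evidence) ≈ 0.007392 / 0.25018 ≈ 0.030
P(Polionosis | evidence) ≈ 0.0037145 / 0.25018 ≈ 0.015
P(Polan's disease | evidence) ≈ 0.14215 / 0.25018 ≈ 0.568
The largest is 0.568, so Polan's disease is most probable.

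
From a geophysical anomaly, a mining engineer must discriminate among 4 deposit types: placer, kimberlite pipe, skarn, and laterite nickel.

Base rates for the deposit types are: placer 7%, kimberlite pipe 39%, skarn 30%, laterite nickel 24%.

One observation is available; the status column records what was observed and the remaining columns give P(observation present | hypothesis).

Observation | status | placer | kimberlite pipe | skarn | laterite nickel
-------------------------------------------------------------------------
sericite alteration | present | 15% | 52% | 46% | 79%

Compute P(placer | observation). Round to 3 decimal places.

For each hypothesis, the unnormalized posterior weight is prior × likelihood:
  placer: 0.07 × 0.15 = 0.0105
  kimberlite pipe: 0.39 × 0.52 = 0.2028
  skarn: 0.30 × 0.46 = 0.138
  laterite nickel: 0.24 × 0.79 = 0.1896
Marginal likelihood of the evidence = 0.5409.
P(placer | evidence) = 0.0105 / 0.5409 ≈ 0.019.

0.019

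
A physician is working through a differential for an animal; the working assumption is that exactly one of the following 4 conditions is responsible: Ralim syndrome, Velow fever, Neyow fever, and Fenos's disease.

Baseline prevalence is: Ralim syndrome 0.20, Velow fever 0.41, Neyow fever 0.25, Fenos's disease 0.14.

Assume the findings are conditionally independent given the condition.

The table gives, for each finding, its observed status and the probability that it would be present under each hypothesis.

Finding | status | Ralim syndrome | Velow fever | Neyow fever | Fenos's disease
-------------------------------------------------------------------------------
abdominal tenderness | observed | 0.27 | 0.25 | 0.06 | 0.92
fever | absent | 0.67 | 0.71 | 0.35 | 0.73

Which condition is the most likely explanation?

Fenos's disease

Multiply each prior by the joint likelihood of the evidence pattern (using 1 − P(present | H) for each absent finding):
  Ralim syndrome: 0.20 × 0.27 × (1 − 0.67) = 0.01782
  Velow fever: 0.41 × 0.25 × (1 − 0.71) = 0.029725
  Neyow fever: 0.25 × 0.06 × (1 − 0.35) = 0.00975
  Fenos's disease: 0.14 × 0.92 × (1 − 0.73) = 0.034776
The unnormalized weights sum to 0.092071.
P(Ralim syndrome | evidence) ≈ 0.01782 / 0.092071 ≈ 0.194
P(Velow fever | evidence) ≈ 0.029725 / 0.092071 ≈ 0.323
P(Neyow fever | evidence) ≈ 0.00975 / 0.092071 ≈ 0.106
P(Fenos's disease | evidence) ≈ 0.034776 / 0.092071 ≈ 0.378
The largest is 0.378, so Fenos's disease is most probable.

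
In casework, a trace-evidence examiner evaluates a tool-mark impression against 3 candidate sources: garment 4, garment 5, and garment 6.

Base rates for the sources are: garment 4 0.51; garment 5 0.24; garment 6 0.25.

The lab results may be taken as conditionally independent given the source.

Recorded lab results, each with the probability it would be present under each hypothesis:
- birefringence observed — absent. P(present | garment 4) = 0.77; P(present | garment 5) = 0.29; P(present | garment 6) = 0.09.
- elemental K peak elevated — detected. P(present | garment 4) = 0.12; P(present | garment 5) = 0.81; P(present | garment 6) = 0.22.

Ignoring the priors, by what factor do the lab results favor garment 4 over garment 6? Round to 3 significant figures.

Joint likelihood of the lab result pattern under each hypothesis (using 1 − P(present | H) for each absent lab result):
  garment 4: (1 − 0.77) × 0.12 = 0.0276
  garment 6: (1 − 0.09) × 0.22 = 0.2002
Bayes factor = 0.0276 / 0.2002 ≈ 0.138

0.138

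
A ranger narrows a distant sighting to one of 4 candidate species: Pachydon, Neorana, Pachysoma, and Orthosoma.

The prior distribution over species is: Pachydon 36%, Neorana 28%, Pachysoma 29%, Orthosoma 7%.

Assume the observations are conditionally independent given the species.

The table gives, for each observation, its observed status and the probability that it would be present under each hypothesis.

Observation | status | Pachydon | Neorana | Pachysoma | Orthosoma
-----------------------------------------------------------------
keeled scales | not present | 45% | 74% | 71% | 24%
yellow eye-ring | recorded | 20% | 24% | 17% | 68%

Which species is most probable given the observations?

Pachydon

Multiply each prior by the joint likelihood of the evidence pattern (using 1 − P(present | H) for each absent observation):
  Pachydon: 0.36 × (1 − 0.45) × 0.20 = 0.0396
  Neorana: 0.28 × (1 − 0.74) × 0.24 = 0.017472
  Pachysoma: 0.29 × (1 − 0.71) × 0.17 = 0.014297
  Orthosoma: 0.07 × (1 − 0.24) × 0.68 = 0.036176
Normalizing constant Z = 0.0396 + 0.017472 + 0.014297 + 0.036176 = 0.10755.
P(Pachydon | evidence) ≈ 0.0396 / 0.10755 ≈ 0.368
P(Neorana | evidence) ≈ 0.017472 / 0.10755 ≈ 0.162
P(Pachysoma | evidence) ≈ 0.014297 / 0.10755 ≈ 0.133
P(Orthosoma | evidence) ≈ 0.036176 / 0.10755 ≈ 0.336
The largest is 0.368, so Pachydon is most probable.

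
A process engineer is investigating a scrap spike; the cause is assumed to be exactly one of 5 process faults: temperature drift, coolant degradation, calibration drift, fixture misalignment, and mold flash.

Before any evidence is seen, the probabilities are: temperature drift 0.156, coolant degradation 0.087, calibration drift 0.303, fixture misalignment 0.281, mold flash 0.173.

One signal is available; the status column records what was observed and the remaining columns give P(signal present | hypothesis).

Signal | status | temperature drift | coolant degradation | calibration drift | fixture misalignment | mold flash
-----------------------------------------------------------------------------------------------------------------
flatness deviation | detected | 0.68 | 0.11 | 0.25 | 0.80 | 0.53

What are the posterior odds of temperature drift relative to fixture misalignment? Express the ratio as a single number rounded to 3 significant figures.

0.472

Unnormalized posterior weight (prior times the signal likelihood) for each of the two hypotheses:
  temperature drift: 0.156 × 0.68 = 0.10608
  fixture misalignment: 0.281 × 0.80 = 0.2248
Odds(temperature drift : fixture misalignment) = 0.10608 / 0.2248 ≈ 0.472.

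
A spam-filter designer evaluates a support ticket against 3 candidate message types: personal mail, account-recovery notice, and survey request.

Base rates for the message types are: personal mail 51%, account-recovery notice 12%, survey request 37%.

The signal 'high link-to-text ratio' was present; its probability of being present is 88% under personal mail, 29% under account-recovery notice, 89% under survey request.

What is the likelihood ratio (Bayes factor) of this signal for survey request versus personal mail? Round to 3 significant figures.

1.01

The Bayes factor is the ratio of the two likelihoods.
  survey request: 0.89
  personal mail: 0.88
Bayes factor = 0.89 / 0.88 ≈ 1.01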